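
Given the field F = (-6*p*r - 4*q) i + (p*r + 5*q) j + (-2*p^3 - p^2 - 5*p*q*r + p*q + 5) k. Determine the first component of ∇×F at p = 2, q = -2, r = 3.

(∇×F)_1 = ∂F₃/∂q − ∂F₂/∂r
= -5*p*r + p − (p)
= -5*p*r
At (2, -2, 3): -30.

-30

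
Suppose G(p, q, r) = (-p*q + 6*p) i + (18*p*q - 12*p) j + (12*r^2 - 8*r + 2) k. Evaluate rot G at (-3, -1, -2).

(∇×G)₁ = ∂G₃/∂q − ∂G₂/∂r = 0
(∇×G)₂ = ∂G₁/∂r − ∂G₃/∂p = 0
(∇×G)₃ = ∂G₂/∂p − ∂G₁/∂q = p + 18*q - 12
∇×G = (0, 0, p + 18*q - 12)
At (-3, -1, -2): (0, 0, -33).

(0, 0, -33)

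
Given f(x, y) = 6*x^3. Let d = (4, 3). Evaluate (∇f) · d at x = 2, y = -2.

∂f/∂x = 18*x^2
∂f/∂y = 0
∇f at (2, -2) = (72, 0)
∇f · d = (72)(4) + (0)(3) = 288

288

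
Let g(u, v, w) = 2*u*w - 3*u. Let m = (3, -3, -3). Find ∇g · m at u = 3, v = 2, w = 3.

-9

∂g/∂u = 2*w - 3
∂g/∂v = 0
∂g/∂w = 2*u
∇g at (3, 2, 3) = (3, 0, 6)
∇g · m = (3)(3) + (0)(-3) + (6)(-3) = -9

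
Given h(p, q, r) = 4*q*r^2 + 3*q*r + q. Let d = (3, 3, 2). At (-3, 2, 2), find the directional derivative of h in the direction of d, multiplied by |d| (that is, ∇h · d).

145

∂h/∂p = 0
∂h/∂q = 4*r^2 + 3*r + 1
∂h/∂r = 8*q*r + 3*q
∇h at (-3, 2, 2) = (0, 23, 38)
∇h · d = (0)(3) + (23)(3) + (38)(2) = 145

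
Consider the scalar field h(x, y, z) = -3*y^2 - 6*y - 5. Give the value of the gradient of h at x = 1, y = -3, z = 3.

∂h/∂x = 0
∂h/∂y = -6*y - 6
∂h/∂z = 0
∇h = (0, -6*y - 6, 0)
At (1, -3, 3): (0, 12, 0).

(0, 12, 0)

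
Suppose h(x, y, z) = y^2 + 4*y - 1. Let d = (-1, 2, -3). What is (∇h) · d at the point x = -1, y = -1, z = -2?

4

∂h/∂x = 0
∂h/∂y = 2*y + 4
∂h/∂z = 0
∇h at (-1, -1, -2) = (0, 2, 0)
∇h · d = (0)(-1) + (2)(2) + (0)(-3) = 4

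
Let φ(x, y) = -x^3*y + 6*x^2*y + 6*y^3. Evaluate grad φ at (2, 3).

(36, 178)

∂φ/∂x = -3*x^2*y + 12*x*y
∂φ/∂y = -x^3 + 6*x^2 + 18*y^2
∇φ = (-3*x^2*y + 12*x*y, -x^3 + 6*x^2 + 18*y^2)
At (2, 3): (36, 178).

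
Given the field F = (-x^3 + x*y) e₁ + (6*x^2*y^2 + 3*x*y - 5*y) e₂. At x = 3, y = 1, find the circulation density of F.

36

∂F₂/∂x = 12*x*y^2 + 3*y
∂F₁/∂y = x
Scalar curl = 12*x*y^2 - x + 3*y
At (3, 1): 36.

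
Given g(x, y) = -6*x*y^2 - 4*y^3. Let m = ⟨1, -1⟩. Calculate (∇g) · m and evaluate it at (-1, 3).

∂g/∂x = -6*y^2
∂g/∂y = -12*x*y - 12*y^2
∇g at (-1, 3) = (-54, -72)
∇g · m = (-54)(1) + (-72)(-1) = 18

18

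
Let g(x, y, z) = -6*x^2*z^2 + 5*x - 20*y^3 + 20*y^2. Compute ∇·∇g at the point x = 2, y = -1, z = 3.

∂²g/∂x² = -12*z^2
∂²g/∂y² = 40*(-3*y + 1)
∂²g/∂z² = -12*x^2
∇²g = -12*x^2 - 120*y - 12*z^2 + 40
At (2, -1, 3): 4.

4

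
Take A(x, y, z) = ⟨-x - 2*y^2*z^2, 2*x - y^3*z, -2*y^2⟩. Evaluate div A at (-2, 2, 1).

∂A₁/∂x = -1
∂A₂/∂y = -3*y^2*z
∂A₃/∂z = 0
∇·A = -3*y^2*z - 1
At (-2, 2, 1): -13.

-13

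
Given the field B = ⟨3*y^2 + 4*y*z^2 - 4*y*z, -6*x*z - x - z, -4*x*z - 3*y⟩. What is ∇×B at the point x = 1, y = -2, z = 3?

(∇×B)₁ = ∂B₃/∂y − ∂B₂/∂z = 6*x - 2
(∇×B)₂ = ∂B₁/∂z − ∂B₃/∂x = 8*y*z - 4*y + 4*z
(∇×B)₃ = ∂B₂/∂x − ∂B₁/∂y = -6*y - 4*z^2 - 2*z - 1
∇×B = (6*x - 2, 8*y*z - 4*y + 4*z, -6*y - 4*z^2 - 2*z - 1)
At (1, -2, 3): (4, -28, -31).

(4, -28, -31)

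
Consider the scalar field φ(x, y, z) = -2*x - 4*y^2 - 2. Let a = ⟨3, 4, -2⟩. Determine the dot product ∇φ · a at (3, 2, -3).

∂φ/∂x = -2
∂φ/∂y = -8*y
∂φ/∂z = 0
∇φ at (3, 2, -3) = (-2, -16, 0)
∇φ · a = (-2)(3) + (-16)(4) + (0)(-2) = -70

-70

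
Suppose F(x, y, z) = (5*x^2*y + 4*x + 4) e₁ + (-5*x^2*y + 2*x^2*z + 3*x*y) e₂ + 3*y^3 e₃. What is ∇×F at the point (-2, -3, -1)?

(∇×F)₁ = ∂F₃/∂y − ∂F₂/∂z = -2*x^2 + 9*y^2
(∇×F)₂ = ∂F₁/∂z − ∂F₃/∂x = 0
(∇×F)₃ = ∂F₂/∂x − ∂F₁/∂y = -5*x^2 - 10*x*y + 4*x*z + 3*y
∇×F = (-2*x^2 + 9*y^2, 0, -5*x^2 - 10*x*y + 4*x*z + 3*y)
At (-2, -3, -1): (73, 0, -81).

(73, 0, -81)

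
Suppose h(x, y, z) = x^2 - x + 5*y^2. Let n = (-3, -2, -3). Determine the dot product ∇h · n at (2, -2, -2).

31

∂h/∂x = 2*x - 1
∂h/∂y = 10*y
∂h/∂z = 0
∇h at (2, -2, -2) = (3, -20, 0)
∇h · n = (3)(-3) + (-20)(-2) + (0)(-3) = 31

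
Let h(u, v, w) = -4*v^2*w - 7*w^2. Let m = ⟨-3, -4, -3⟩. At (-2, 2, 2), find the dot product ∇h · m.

∂h/∂u = 0
∂h/∂v = -8*v*w
∂h/∂w = -4*v^2 - 14*w
∇h at (-2, 2, 2) = (0, -32, -44)
∇h · m = (0)(-3) + (-32)(-4) + (-44)(-3) = 260

260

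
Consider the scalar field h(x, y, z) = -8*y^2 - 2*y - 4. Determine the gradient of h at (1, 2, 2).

∂h/∂x = 0
∂h/∂y = -16*y - 2
∂h/∂z = 0
∇h = (0, -16*y - 2, 0)
At (1, 2, 2): (0, -34, 0).

(0, -34, 0)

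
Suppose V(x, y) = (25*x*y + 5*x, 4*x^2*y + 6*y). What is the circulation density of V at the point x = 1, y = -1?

∂V₂/∂x = 8*x*y
∂V₁/∂y = 25*x
Scalar curl = 8*x*y - 25*x
At (1, -1): -33.

-33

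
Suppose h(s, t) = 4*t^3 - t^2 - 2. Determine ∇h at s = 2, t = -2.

(0, 52)

∂h/∂s = 0
∂h/∂t = 12*t^2 - 2*t
∇h = (0, 12*t^2 - 2*t)
At (2, -2): (0, 52).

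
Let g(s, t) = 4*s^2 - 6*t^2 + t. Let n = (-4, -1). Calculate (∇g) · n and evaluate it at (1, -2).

∂g/∂s = 8*s
∂g/∂t = -12*t + 1
∇g at (1, -2) = (8, 25)
∇g · n = (8)(-4) + (25)(-1) = -57

-57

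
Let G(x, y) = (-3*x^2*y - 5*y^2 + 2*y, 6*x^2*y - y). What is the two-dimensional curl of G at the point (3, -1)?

∂G₂/∂x = 12*x*y
∂G₁/∂y = -3*x^2 - 10*y + 2
Scalar curl = 3*x^2 + 12*x*y + 10*y - 2
At (3, -1): -21.

-21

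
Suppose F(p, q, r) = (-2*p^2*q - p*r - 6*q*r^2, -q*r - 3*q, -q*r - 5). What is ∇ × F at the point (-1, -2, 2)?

(-4, 49, 26)

(∇×F)₁ = ∂F₃/∂q − ∂F₂/∂r = q - r
(∇×F)₂ = ∂F₁/∂r − ∂F₃/∂p = -p - 12*q*r
(∇×F)₃ = ∂F₂/∂p − ∂F₁/∂q = 2*p^2 + 6*r^2
∇×F = (q - r, -p - 12*q*r, 2*p^2 + 6*r^2)
At (-1, -2, 2): (-4, 49, 26).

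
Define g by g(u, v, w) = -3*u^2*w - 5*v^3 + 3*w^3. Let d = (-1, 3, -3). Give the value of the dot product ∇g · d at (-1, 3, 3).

∂g/∂u = -6*u*w
∂g/∂v = -15*v^2
∂g/∂w = -3*u^2 + 9*w^2
∇g at (-1, 3, 3) = (18, -135, 78)
∇g · d = (18)(-1) + (-135)(3) + (78)(-3) = -657

-657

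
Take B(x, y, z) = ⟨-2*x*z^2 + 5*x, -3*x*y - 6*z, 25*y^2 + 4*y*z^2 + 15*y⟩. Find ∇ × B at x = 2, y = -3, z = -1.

(-125, 8, 9)

(∇×B)₁ = ∂B₃/∂y − ∂B₂/∂z = 50*y + 4*z^2 + 21
(∇×B)₂ = ∂B₁/∂z − ∂B₃/∂x = -4*x*z
(∇×B)₃ = ∂B₂/∂x − ∂B₁/∂y = -3*y
∇×B = (50*y + 4*z^2 + 21, -4*x*z, -3*y)
At (2, -3, -1): (-125, 8, 9).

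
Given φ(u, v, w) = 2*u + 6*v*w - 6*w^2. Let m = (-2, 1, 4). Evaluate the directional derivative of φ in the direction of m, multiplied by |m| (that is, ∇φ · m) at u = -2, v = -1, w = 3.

∂φ/∂u = 2
∂φ/∂v = 6*w
∂φ/∂w = 6*v - 12*w
∇φ at (-2, -1, 3) = (2, 18, -42)
∇φ · m = (2)(-2) + (18)(1) + (-42)(4) = -154

-154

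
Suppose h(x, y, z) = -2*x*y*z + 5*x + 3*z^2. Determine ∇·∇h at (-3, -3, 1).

6

∂²h/∂x² = 0
∂²h/∂y² = 0
∂²h/∂z² = 6
∇²h = 6
At (-3, -3, 1): 6.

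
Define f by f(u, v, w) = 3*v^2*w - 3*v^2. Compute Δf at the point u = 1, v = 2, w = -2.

-18

∂²f/∂u² = 0
∂²f/∂v² = 6*(w - 1)
∂²f/∂w² = 0
∇²f = 6*w - 6
At (1, 2, -2): -18.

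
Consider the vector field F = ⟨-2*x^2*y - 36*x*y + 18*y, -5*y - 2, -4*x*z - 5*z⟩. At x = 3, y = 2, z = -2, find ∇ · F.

∂F₁/∂x = -4*x*y - 36*y
∂F₂/∂y = -5
∂F₃/∂z = -4*x - 5
∇·F = -4*x*y - 4*x - 36*y - 10
At (3, 2, -2): -118.

-118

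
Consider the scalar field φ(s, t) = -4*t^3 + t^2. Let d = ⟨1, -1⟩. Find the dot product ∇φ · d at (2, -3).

114

∂φ/∂s = 0
∂φ/∂t = -12*t^2 + 2*t
∇φ at (2, -3) = (0, -114)
∇φ · d = (0)(1) + (-114)(-1) = 114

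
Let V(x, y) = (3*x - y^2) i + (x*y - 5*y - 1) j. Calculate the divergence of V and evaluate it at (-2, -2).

-4

∂V₁/∂x = 3
∂V₂/∂y = x - 5
∇·V = x - 2
At (-2, -2): -4.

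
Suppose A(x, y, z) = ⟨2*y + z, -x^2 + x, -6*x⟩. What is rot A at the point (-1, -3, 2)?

(0, 7, 1)

(∇×A)₁ = ∂A₃/∂y − ∂A₂/∂z = 0
(∇×A)₂ = ∂A₁/∂z − ∂A₃/∂x = 7
(∇×A)₃ = ∂A₂/∂x − ∂A₁/∂y = -2*x - 1
∇×A = (0, 7, -2*x - 1)
At (-1, -3, 2): (0, 7, 1).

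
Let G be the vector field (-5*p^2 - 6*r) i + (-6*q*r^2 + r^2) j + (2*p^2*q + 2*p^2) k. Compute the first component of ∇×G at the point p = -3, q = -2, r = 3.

(∇×G)_1 = ∂G₃/∂q − ∂G₂/∂r
= 2*p^2 − (-12*q*r + 2*r)
= 2*p^2 + 12*q*r - 2*r
At (-3, -2, 3): -60.

-60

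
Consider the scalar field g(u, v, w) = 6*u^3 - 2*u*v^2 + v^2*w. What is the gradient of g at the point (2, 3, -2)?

(54, -36, 9)

∂g/∂u = 18*u^2 - 2*v^2
∂g/∂v = -4*u*v + 2*v*w
∂g/∂w = v^2
∇g = (18*u^2 - 2*v^2, -4*u*v + 2*v*w, v^2)
At (2, 3, -2): (54, -36, 9).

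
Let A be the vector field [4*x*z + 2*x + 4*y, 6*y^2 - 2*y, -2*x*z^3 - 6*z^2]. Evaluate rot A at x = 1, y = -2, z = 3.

(0, 58, -4)

(∇×A)₁ = ∂A₃/∂y − ∂A₂/∂z = 0
(∇×A)₂ = ∂A₁/∂z − ∂A₃/∂x = 4*x + 2*z^3
(∇×A)₃ = ∂A₂/∂x − ∂A₁/∂y = -4
∇×A = (0, 4*x + 2*z^3, -4)
At (1, -2, 3): (0, 58, -4).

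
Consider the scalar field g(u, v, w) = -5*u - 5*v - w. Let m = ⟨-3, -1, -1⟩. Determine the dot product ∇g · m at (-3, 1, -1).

21

∂g/∂u = -5
∂g/∂v = -5
∂g/∂w = -1
∇g at (-3, 1, -1) = (-5, -5, -1)
∇g · m = (-5)(-3) + (-5)(-1) + (-1)(-1) = 21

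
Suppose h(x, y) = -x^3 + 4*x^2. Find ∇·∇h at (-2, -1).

∂²h/∂x² = 2*(-3*x + 4)
∂²h/∂y² = 0
∇²h = -6*x + 8
At (-2, -1): 20.

20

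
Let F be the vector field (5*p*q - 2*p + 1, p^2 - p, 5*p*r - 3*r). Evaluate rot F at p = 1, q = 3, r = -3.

(0, 15, -4)

(∇×F)₁ = ∂F₃/∂q − ∂F₂/∂r = 0
(∇×F)₂ = ∂F₁/∂r − ∂F₃/∂p = -5*r
(∇×F)₃ = ∂F₂/∂p − ∂F₁/∂q = -3*p - 1
∇×F = (0, -5*r, -3*p - 1)
At (1, 3, -3): (0, 15, -4).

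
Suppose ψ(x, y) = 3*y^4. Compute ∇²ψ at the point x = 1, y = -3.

∂²ψ/∂x² = 0
∂²ψ/∂y² = 36*y^2
∇²ψ = 36*y^2
At (1, -3): 324.

324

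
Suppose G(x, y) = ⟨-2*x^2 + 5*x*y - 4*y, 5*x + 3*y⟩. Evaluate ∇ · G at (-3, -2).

∂G₁/∂x = -4*x + 5*y
∂G₂/∂y = 3
∇·G = -4*x + 5*y + 3
At (-3, -2): 5.

5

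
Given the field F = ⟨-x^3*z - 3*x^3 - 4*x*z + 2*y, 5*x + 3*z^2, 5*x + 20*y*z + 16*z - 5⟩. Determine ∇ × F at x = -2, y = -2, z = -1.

(∇×F)₁ = ∂F₃/∂y − ∂F₂/∂z = 14*z
(∇×F)₂ = ∂F₁/∂z − ∂F₃/∂x = -x^3 - 4*x - 5
(∇×F)₃ = ∂F₂/∂x − ∂F₁/∂y = 3
∇×F = (14*z, -x^3 - 4*x - 5, 3)
At (-2, -2, -1): (-14, 11, 3).

(-14, 11, 3)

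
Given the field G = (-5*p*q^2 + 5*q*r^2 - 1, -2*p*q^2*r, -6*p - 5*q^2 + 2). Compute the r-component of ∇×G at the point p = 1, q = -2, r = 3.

-89

(∇×G)_3 = ∂G₂/∂p − ∂G₁/∂q
= -2*q^2*r − (-10*p*q + 5*r^2)
= 10*p*q - 2*q^2*r - 5*r^2
At (1, -2, 3): -89.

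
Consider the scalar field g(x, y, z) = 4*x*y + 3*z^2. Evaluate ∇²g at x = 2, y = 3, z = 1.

∂²g/∂x² = 0
∂²g/∂y² = 0
∂²g/∂z² = 6
∇²g = 6
At (2, 3, 1): 6.

6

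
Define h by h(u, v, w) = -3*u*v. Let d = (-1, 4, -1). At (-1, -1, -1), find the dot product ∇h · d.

9

∂h/∂u = -3*v
∂h/∂v = -3*u
∂h/∂w = 0
∇h at (-1, -1, -1) = (3, 3, 0)
∇h · d = (3)(-1) + (3)(4) + (0)(-1) = 9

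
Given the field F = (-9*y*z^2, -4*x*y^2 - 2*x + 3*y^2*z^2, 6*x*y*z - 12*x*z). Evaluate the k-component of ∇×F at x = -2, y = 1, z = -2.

30

(∇×F)_3 = ∂F₂/∂x − ∂F₁/∂y
= -4*y^2 - 2 − (-9*z^2)
= -4*y^2 + 9*z^2 - 2
At (-2, 1, -2): 30.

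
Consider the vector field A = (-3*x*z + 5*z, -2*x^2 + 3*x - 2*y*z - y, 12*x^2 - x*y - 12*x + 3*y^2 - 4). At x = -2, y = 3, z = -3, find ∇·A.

∂A₁/∂x = -3*z
∂A₂/∂y = -2*z - 1
∂A₃/∂z = 0
∇·A = -5*z - 1
At (-2, 3, -3): 14.

14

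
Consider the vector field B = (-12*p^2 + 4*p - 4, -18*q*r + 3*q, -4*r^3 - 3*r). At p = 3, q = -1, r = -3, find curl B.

(∇×B)₁ = ∂B₃/∂q − ∂B₂/∂r = 18*q
(∇×B)₂ = ∂B₁/∂r − ∂B₃/∂p = 0
(∇×B)₃ = ∂B₂/∂p − ∂B₁/∂q = 0
∇×B = (18*q, 0, 0)
At (3, -1, -3): (-18, 0, 0).

(-18, 0, 0)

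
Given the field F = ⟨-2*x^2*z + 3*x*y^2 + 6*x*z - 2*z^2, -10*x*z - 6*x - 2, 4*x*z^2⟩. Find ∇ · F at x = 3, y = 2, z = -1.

∂F₁/∂x = -4*x*z + 3*y^2 + 6*z
∂F₂/∂y = 0
∂F₃/∂z = 8*x*z
∇·F = 4*x*z + 3*y^2 + 6*z
At (3, 2, -1): -6.

-6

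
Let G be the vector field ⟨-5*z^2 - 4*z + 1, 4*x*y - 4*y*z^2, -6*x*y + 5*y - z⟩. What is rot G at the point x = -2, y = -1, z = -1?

(∇×G)₁ = ∂G₃/∂y − ∂G₂/∂z = -6*x + 8*y*z + 5
(∇×G)₂ = ∂G₁/∂z − ∂G₃/∂x = 6*y - 10*z - 4
(∇×G)₃ = ∂G₂/∂x − ∂G₁/∂y = 4*y
∇×G = (-6*x + 8*y*z + 5, 6*y - 10*z - 4, 4*y)
At (-2, -1, -1): (25, 0, -4).

(25, 0, -4)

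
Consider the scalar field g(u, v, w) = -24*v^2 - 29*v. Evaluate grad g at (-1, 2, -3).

(0, -125, 0)

∂g/∂u = 0
∂g/∂v = -48*v - 29
∂g/∂w = 0
∇g = (0, -48*v - 29, 0)
At (-1, 2, -3): (0, -125, 0).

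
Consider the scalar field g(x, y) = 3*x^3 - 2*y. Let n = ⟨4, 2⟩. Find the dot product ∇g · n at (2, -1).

∂g/∂x = 9*x^2
∂g/∂y = -2
∇g at (2, -1) = (36, -2)
∇g · n = (36)(4) + (-2)(2) = 140

140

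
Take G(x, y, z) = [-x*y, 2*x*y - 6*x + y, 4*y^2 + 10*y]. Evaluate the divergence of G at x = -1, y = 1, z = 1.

-2

∂G₁/∂x = -y
∂G₂/∂y = 2*x + 1
∂G₃/∂z = 0
∇·G = 2*x - y + 1
At (-1, 1, 1): -2.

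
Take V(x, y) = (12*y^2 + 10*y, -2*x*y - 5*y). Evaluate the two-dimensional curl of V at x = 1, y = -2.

42

∂V₂/∂x = -2*y
∂V₁/∂y = 24*y + 10
Scalar curl = -26*y - 10
At (1, -2): 42.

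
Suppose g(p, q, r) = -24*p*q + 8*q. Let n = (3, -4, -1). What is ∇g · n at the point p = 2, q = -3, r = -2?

∂g/∂p = -24*q
∂g/∂q = -24*p + 8
∂g/∂r = 0
∇g at (2, -3, -2) = (72, -40, 0)
∇g · n = (72)(3) + (-40)(-4) + (0)(-1) = 376

376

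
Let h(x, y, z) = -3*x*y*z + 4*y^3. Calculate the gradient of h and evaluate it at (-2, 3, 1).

∂h/∂x = -3*y*z
∂h/∂y = -3*x*z + 12*y^2
∂h/∂z = -3*x*y
∇h = (-3*y*z, -3*x*z + 12*y^2, -3*x*y)
At (-2, 3, 1): (-9, 114, 18).

(-9, 114, 18)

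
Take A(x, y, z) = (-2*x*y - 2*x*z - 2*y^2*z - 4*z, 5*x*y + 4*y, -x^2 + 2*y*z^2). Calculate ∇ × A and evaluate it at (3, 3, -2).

(∇×A)₁ = ∂A₃/∂y − ∂A₂/∂z = 2*z^2
(∇×A)₂ = ∂A₁/∂z − ∂A₃/∂x = -2*y^2 - 4
(∇×A)₃ = ∂A₂/∂x − ∂A₁/∂y = 2*x + 4*y*z + 5*y
∇×A = (2*z^2, -2*y^2 - 4, 2*x + 4*y*z + 5*y)
At (3, 3, -2): (8, -22, -3).

(8, -22, -3)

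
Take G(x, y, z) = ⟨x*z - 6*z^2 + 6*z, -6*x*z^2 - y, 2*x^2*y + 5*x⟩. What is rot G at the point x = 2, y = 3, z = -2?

(∇×G)₁ = ∂G₃/∂y − ∂G₂/∂z = 2*x^2 + 12*x*z
(∇×G)₂ = ∂G₁/∂z − ∂G₃/∂x = -4*x*y + x - 12*z + 1
(∇×G)₃ = ∂G₂/∂x − ∂G₁/∂y = -6*z^2
∇×G = (2*x^2 + 12*x*z, -4*x*y + x - 12*z + 1, -6*z^2)
At (2, 3, -2): (-40, 3, -24).

(-40, 3, -24)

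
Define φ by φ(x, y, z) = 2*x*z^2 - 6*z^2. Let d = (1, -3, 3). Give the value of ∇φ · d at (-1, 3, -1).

∂φ/∂x = 2*z^2
∂φ/∂y = 0
∂φ/∂z = 4*x*z - 12*z
∇φ at (-1, 3, -1) = (2, 0, 16)
∇φ · d = (2)(1) + (0)(-3) + (16)(3) = 50

50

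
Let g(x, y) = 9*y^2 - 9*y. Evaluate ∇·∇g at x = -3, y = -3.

∂²g/∂x² = 0
∂²g/∂y² = 18
∇²g = 18
At (-3, -3): 18.

18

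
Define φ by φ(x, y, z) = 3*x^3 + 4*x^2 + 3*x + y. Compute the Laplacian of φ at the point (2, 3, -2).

44

∂²φ/∂x² = 2*(9*x + 4)
∂²φ/∂y² = 0
∂²φ/∂z² = 0
∇²φ = 18*x + 8
At (2, 3, -2): 44.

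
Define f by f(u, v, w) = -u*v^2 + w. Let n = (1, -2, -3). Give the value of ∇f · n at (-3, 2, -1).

-31

∂f/∂u = -v^2
∂f/∂v = -2*u*v
∂f/∂w = 1
∇f at (-3, 2, -1) = (-4, 12, 1)
∇f · n = (-4)(1) + (12)(-2) + (1)(-3) = -31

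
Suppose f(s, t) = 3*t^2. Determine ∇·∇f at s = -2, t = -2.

6

∂²f/∂s² = 0
∂²f/∂t² = 6
∇²f = 6
At (-2, -2): 6.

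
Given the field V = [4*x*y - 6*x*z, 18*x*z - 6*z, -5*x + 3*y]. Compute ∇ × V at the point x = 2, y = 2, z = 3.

(-27, -7, 46)

(∇×V)₁ = ∂V₃/∂y − ∂V₂/∂z = -18*x + 9
(∇×V)₂ = ∂V₁/∂z − ∂V₃/∂x = -6*x + 5
(∇×V)₃ = ∂V₂/∂x − ∂V₁/∂y = -4*x + 18*z
∇×V = (-18*x + 9, -6*x + 5, -4*x + 18*z)
At (2, 2, 3): (-27, -7, 46).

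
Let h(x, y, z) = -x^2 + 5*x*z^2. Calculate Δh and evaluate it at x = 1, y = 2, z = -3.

∂²h/∂x² = -2
∂²h/∂y² = 0
∂²h/∂z² = 10*x
∇²h = 10*x - 2
At (1, 2, -3): 8.

8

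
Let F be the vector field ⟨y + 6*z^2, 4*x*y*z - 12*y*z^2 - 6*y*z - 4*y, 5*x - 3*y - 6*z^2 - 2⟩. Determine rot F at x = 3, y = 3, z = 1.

(∇×F)₁ = ∂F₃/∂y − ∂F₂/∂z = -4*x*y + 24*y*z + 6*y - 3
(∇×F)₂ = ∂F₁/∂z − ∂F₃/∂x = 12*z - 5
(∇×F)₃ = ∂F₂/∂x − ∂F₁/∂y = 4*y*z - 1
∇×F = (-4*x*y + 24*y*z + 6*y - 3, 12*z - 5, 4*y*z - 1)
At (3, 3, 1): (51, 7, 11).

(51, 7, 11)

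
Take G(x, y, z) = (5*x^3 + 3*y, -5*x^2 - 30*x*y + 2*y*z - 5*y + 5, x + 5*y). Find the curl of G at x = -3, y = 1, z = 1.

(∇×G)₁ = ∂G₃/∂y − ∂G₂/∂z = -2*y + 5
(∇×G)₂ = ∂G₁/∂z − ∂G₃/∂x = -1
(∇×G)₃ = ∂G₂/∂x − ∂G₁/∂y = -10*x - 30*y - 3
∇×G = (-2*y + 5, -1, -10*x - 30*y - 3)
At (-3, 1, 1): (3, -1, -3).

(3, -1, -3)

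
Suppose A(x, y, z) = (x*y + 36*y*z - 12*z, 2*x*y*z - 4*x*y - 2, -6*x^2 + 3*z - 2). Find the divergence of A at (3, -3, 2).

0

∂A₁/∂x = y
∂A₂/∂y = 2*x*z - 4*x
∂A₃/∂z = 3
∇·A = 2*x*z - 4*x + y + 3
At (3, -3, 2): 0.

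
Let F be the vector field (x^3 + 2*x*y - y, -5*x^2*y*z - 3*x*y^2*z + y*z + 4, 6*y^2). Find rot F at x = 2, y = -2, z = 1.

(-38, 0, 25)

(∇×F)₁ = ∂F₃/∂y − ∂F₂/∂z = 5*x^2*y + 3*x*y^2 + 11*y
(∇×F)₂ = ∂F₁/∂z − ∂F₃/∂x = 0
(∇×F)₃ = ∂F₂/∂x − ∂F₁/∂y = -10*x*y*z - 2*x - 3*y^2*z + 1
∇×F = (5*x^2*y + 3*x*y^2 + 11*y, 0, -10*x*y*z - 2*x - 3*y^2*z + 1)
At (2, -2, 1): (-38, 0, 25).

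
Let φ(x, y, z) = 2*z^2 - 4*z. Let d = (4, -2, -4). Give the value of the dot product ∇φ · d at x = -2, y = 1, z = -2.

∂φ/∂x = 0
∂φ/∂y = 0
∂φ/∂z = 4*z - 4
∇φ at (-2, 1, -2) = (0, 0, -12)
∇φ · d = (0)(4) + (0)(-2) + (-12)(-4) = 48

48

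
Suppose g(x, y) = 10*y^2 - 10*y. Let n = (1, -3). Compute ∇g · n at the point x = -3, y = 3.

-150

∂g/∂x = 0
∂g/∂y = 20*y - 10
∇g at (-3, 3) = (0, 50)
∇g · n = (0)(1) + (50)(-3) = -150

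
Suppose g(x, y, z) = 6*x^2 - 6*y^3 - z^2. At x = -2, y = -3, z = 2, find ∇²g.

118

∂²g/∂x² = 12
∂²g/∂y² = -36*y
∂²g/∂z² = -2
∇²g = -36*y + 10
At (-2, -3, 2): 118.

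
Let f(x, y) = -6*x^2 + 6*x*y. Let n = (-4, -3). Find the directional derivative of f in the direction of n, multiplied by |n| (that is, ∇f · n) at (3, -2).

138

∂f/∂x = -12*x + 6*y
∂f/∂y = 6*x
∇f at (3, -2) = (-48, 18)
∇f · n = (-48)(-4) + (18)(-3) = 138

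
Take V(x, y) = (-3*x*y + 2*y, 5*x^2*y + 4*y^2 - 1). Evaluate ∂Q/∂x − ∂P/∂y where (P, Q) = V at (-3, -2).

49

∂V₂/∂x = 10*x*y
∂V₁/∂y = -3*x + 2
Scalar curl = 10*x*y + 3*x - 2
At (-3, -2): 49.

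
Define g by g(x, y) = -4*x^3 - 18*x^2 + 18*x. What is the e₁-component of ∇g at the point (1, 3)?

(∇g)_1 = ∂g/∂x = -12*x^2 - 36*x + 18
At (1, 3): -30.

-30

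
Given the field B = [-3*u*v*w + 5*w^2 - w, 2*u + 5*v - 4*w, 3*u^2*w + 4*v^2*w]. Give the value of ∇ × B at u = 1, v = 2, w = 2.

(∇×B)₁ = ∂B₃/∂v − ∂B₂/∂w = 8*v*w + 4
(∇×B)₂ = ∂B₁/∂w − ∂B₃/∂u = -3*u*v - 6*u*w + 10*w - 1
(∇×B)₃ = ∂B₂/∂u − ∂B₁/∂v = 3*u*w + 2
∇×B = (8*v*w + 4, -3*u*v - 6*u*w + 10*w - 1, 3*u*w + 2)
At (1, 2, 2): (36, 1, 8).

(36, 1, 8)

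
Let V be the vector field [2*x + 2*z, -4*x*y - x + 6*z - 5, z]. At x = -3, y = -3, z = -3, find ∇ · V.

∂V₁/∂x = 2
∂V₂/∂y = -4*x
∂V₃/∂z = 1
∇·V = -4*x + 3
At (-3, -3, -3): 15.

15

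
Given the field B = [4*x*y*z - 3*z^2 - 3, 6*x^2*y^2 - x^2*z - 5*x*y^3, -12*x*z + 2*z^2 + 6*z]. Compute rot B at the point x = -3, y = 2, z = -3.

(∇×B)₁ = ∂B₃/∂y − ∂B₂/∂z = x^2
(∇×B)₂ = ∂B₁/∂z − ∂B₃/∂x = 4*x*y + 6*z
(∇×B)₃ = ∂B₂/∂x − ∂B₁/∂y = 12*x*y^2 - 6*x*z - 5*y^3
∇×B = (x^2, 4*x*y + 6*z, 12*x*y^2 - 6*x*z - 5*y^3)
At (-3, 2, -3): (9, -42, -238).

(9, -42, -238)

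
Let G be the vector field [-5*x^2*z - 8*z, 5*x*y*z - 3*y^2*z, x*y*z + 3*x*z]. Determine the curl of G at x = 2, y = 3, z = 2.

(1, -40, 30)

(∇×G)₁ = ∂G₃/∂y − ∂G₂/∂z = -5*x*y + x*z + 3*y^2
(∇×G)₂ = ∂G₁/∂z − ∂G₃/∂x = -5*x^2 - y*z - 3*z - 8
(∇×G)₃ = ∂G₂/∂x − ∂G₁/∂y = 5*y*z
∇×G = (-5*x*y + x*z + 3*y^2, -5*x^2 - y*z - 3*z - 8, 5*y*z)
At (2, 3, 2): (1, -40, 30).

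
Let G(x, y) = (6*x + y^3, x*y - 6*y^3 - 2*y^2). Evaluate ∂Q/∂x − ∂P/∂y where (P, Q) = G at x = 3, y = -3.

-30

∂G₂/∂x = y
∂G₁/∂y = 3*y^2
Scalar curl = -3*y^2 + y
At (3, -3): -30.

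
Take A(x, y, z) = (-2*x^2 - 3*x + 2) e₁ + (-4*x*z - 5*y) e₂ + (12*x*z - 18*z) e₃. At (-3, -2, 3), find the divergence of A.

∂A₁/∂x = -4*x - 3
∂A₂/∂y = -5
∂A₃/∂z = 12*x - 18
∇·A = 8*x - 26
At (-3, -2, 3): -50.

-50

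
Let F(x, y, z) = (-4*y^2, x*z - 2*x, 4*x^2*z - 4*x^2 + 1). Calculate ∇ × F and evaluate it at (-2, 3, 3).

(∇×F)₁ = ∂F₃/∂y − ∂F₂/∂z = -x
(∇×F)₂ = ∂F₁/∂z − ∂F₃/∂x = -8*x*z + 8*x
(∇×F)₃ = ∂F₂/∂x − ∂F₁/∂y = 8*y + z - 2
∇×F = (-x, -8*x*z + 8*x, 8*y + z - 2)
At (-2, 3, 3): (2, 32, 25).

(2, 32, 25)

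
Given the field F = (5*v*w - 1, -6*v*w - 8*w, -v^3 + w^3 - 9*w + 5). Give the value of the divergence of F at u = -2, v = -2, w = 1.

∂F₁/∂u = 0
∂F₂/∂v = -6*w
∂F₃/∂w = 3*w^2 - 9
∇·F = 3*w^2 - 6*w - 9
At (-2, -2, 1): -12.

-12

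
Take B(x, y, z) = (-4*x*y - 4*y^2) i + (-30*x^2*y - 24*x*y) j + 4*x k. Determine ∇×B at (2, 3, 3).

(0, -4, -400)

(∇×B)₁ = ∂B₃/∂y − ∂B₂/∂z = 0
(∇×B)₂ = ∂B₁/∂z − ∂B₃/∂x = -4
(∇×B)₃ = ∂B₂/∂x − ∂B₁/∂y = -60*x*y + 4*x - 16*y
∇×B = (0, -4, -60*x*y + 4*x - 16*y)
At (2, 3, 3): (0, -4, -400).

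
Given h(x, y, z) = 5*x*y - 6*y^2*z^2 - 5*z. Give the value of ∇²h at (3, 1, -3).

∂²h/∂x² = 0
∂²h/∂y² = -12*z^2
∂²h/∂z² = -12*y^2
∇²h = -12*y^2 - 12*z^2
At (3, 1, -3): -120.

-120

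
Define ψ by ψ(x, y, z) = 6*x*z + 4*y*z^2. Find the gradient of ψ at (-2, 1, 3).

(18, 36, 12)

∂ψ/∂x = 6*z
∂ψ/∂y = 4*z^2
∂ψ/∂z = 6*x + 8*y*z
∇ψ = (6*z, 4*z^2, 6*x + 8*y*z)
At (-2, 1, 3): (18, 36, 12).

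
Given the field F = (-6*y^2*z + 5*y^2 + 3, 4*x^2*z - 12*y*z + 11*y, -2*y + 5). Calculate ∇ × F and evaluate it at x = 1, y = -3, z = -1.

(-42, -54, 58)

(∇×F)₁ = ∂F₃/∂y − ∂F₂/∂z = -4*x^2 + 12*y - 2
(∇×F)₂ = ∂F₁/∂z − ∂F₃/∂x = -6*y^2
(∇×F)₃ = ∂F₂/∂x − ∂F₁/∂y = 8*x*z + 12*y*z - 10*y
∇×F = (-4*x^2 + 12*y - 2, -6*y^2, 8*x*z + 12*y*z - 10*y)
At (1, -3, -1): (-42, -54, 58).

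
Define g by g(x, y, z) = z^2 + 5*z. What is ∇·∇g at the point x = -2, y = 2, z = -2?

2

∂²g/∂x² = 0
∂²g/∂y² = 0
∂²g/∂z² = 2
∇²g = 2
At (-2, 2, -2): 2.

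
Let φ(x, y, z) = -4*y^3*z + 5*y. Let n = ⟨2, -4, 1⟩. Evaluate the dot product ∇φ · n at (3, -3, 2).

∂φ/∂x = 0
∂φ/∂y = -12*y^2*z + 5
∂φ/∂z = -4*y^3
∇φ at (3, -3, 2) = (0, -211, 108)
∇φ · n = (0)(2) + (-211)(-4) + (108)(1) = 952

952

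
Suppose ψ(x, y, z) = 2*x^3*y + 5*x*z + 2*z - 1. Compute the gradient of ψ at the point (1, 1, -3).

(-9, 2, 7)

∂ψ/∂x = 6*x^2*y + 5*z
∂ψ/∂y = 2*x^3
∂ψ/∂z = 5*x + 2
∇ψ = (6*x^2*y + 5*z, 2*x^3, 5*x + 2)
At (1, 1, -3): (-9, 2, 7).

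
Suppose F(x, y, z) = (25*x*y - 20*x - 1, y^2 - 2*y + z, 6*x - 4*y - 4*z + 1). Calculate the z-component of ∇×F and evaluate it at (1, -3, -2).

(∇×F)_3 = ∂F₂/∂x − ∂F₁/∂y
= 0 − (25*x)
= -25*x
At (1, -3, -2): -25.

-25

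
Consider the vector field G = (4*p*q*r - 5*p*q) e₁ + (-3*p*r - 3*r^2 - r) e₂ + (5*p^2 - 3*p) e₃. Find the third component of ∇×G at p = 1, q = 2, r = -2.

(∇×G)_3 = ∂G₂/∂p − ∂G₁/∂q
= -3*r − (4*p*r - 5*p)
= -4*p*r + 5*p - 3*r
At (1, 2, -2): 19.

19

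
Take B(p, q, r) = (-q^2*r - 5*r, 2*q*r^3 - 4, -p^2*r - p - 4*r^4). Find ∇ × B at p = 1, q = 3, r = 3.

(-162, -7, 18)

(∇×B)₁ = ∂B₃/∂q − ∂B₂/∂r = -6*q*r^2
(∇×B)₂ = ∂B₁/∂r − ∂B₃/∂p = 2*p*r - q^2 - 4
(∇×B)₃ = ∂B₂/∂p − ∂B₁/∂q = 2*q*r
∇×B = (-6*q*r^2, 2*p*r - q^2 - 4, 2*q*r)
At (1, 3, 3): (-162, -7, 18).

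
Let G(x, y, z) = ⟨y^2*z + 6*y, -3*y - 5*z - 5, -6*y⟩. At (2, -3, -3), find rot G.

(∇×G)₁ = ∂G₃/∂y − ∂G₂/∂z = -1
(∇×G)₂ = ∂G₁/∂z − ∂G₃/∂x = y^2
(∇×G)₃ = ∂G₂/∂x − ∂G₁/∂y = -2*y*z - 6
∇×G = (-1, y^2, -2*y*z - 6)
At (2, -3, -3): (-1, 9, -24).

(-1, 9, -24)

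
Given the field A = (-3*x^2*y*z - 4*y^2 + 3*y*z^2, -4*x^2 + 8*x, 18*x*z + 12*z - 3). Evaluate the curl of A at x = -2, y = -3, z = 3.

(∇×A)₁ = ∂A₃/∂y − ∂A₂/∂z = 0
(∇×A)₂ = ∂A₁/∂z − ∂A₃/∂x = -3*x^2*y + 6*y*z - 18*z
(∇×A)₃ = ∂A₂/∂x − ∂A₁/∂y = 3*x^2*z - 8*x + 8*y - 3*z^2 + 8
∇×A = (0, -3*x^2*y + 6*y*z - 18*z, 3*x^2*z - 8*x + 8*y - 3*z^2 + 8)
At (-2, -3, 3): (0, -72, 9).

(0, -72, 9)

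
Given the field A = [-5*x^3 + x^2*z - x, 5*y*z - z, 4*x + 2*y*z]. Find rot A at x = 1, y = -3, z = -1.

(14, -3, 0)

(∇×A)₁ = ∂A₃/∂y − ∂A₂/∂z = -5*y + 2*z + 1
(∇×A)₂ = ∂A₁/∂z − ∂A₃/∂x = x^2 - 4
(∇×A)₃ = ∂A₂/∂x − ∂A₁/∂y = 0
∇×A = (-5*y + 2*z + 1, x^2 - 4, 0)
At (1, -3, -1): (14, -3, 0).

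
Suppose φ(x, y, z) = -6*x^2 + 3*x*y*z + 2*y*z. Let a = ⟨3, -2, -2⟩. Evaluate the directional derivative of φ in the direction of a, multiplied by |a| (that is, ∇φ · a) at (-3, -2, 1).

76

∂φ/∂x = -12*x + 3*y*z
∂φ/∂y = 3*x*z + 2*z
∂φ/∂z = 3*x*y + 2*y
∇φ at (-3, -2, 1) = (30, -7, 14)
∇φ · a = (30)(3) + (-7)(-2) + (14)(-2) = 76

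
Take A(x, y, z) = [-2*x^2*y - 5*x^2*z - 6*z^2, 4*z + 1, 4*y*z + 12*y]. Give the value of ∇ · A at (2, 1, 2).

∂A₁/∂x = -4*x*y - 10*x*z
∂A₂/∂y = 0
∂A₃/∂z = 4*y
∇·A = -4*x*y - 10*x*z + 4*y
At (2, 1, 2): -44.

-44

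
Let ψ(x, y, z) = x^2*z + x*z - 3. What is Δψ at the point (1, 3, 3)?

∂²ψ/∂x² = 2*z
∂²ψ/∂y² = 0
∂²ψ/∂z² = 0
∇²ψ = 2*z
At (1, 3, 3): 6.

6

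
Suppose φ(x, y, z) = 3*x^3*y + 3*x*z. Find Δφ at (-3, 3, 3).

-162

∂²φ/∂x² = 18*x*y
∂²φ/∂y² = 0
∂²φ/∂z² = 0
∇²φ = 18*x*y
At (-3, 3, 3): -162.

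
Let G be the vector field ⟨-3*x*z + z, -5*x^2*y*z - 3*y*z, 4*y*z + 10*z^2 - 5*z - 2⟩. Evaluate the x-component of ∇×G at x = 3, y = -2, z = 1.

-92

(∇×G)_1 = ∂G₃/∂y − ∂G₂/∂z
= 4*z − (-5*x^2*y - 3*y)
= 5*x^2*y + 3*y + 4*z
At (3, -2, 1): -92.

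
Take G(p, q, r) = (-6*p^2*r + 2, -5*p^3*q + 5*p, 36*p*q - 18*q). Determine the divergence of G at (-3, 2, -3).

∂G₁/∂p = -12*p*r
∂G₂/∂q = -5*p^3
∂G₃/∂r = 0
∇·G = -5*p^3 - 12*p*r
At (-3, 2, -3): 27.

27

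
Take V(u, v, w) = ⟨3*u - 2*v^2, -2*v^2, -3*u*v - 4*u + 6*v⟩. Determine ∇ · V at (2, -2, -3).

11

∂V₁/∂u = 3
∂V₂/∂v = -4*v
∂V₃/∂w = 0
∇·V = -4*v + 3
At (2, -2, -3): 11.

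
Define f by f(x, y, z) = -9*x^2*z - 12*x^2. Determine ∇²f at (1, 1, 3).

∂²f/∂x² = -6*(3*z + 4)
∂²f/∂y² = 0
∂²f/∂z² = 0
∇²f = -18*z - 24
At (1, 1, 3): -78.

-78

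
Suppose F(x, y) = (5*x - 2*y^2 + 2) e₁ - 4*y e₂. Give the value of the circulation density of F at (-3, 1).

4

∂F₂/∂x = 0
∂F₁/∂y = -4*y
Scalar curl = 4*y
At (-3, 1): 4.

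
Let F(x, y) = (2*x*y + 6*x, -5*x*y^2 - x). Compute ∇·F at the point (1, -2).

∂F₁/∂x = 2*y + 6
∂F₂/∂y = -10*x*y
∇·F = -10*x*y + 2*y + 6
At (1, -2): 22.

22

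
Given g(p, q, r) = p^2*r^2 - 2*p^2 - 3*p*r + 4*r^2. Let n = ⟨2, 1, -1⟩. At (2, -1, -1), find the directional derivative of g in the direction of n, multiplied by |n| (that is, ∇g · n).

20

∂g/∂p = 2*p*r^2 - 4*p - 3*r
∂g/∂q = 0
∂g/∂r = 2*p^2*r - 3*p + 8*r
∇g at (2, -1, -1) = (-1, 0, -22)
∇g · n = (-1)(2) + (0)(1) + (-22)(-1) = 20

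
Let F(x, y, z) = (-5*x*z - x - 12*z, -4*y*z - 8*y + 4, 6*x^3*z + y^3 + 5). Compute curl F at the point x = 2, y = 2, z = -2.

(∇×F)₁ = ∂F₃/∂y − ∂F₂/∂z = 3*y^2 + 4*y
(∇×F)₂ = ∂F₁/∂z − ∂F₃/∂x = -18*x^2*z - 5*x - 12
(∇×F)₃ = ∂F₂/∂x − ∂F₁/∂y = 0
∇×F = (3*y^2 + 4*y, -18*x^2*z - 5*x - 12, 0)
At (2, 2, -2): (20, 122, 0).

(20, 122, 0)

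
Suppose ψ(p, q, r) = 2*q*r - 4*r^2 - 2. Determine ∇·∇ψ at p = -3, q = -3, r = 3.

∂²ψ/∂p² = 0
∂²ψ/∂q² = 0
∂²ψ/∂r² = -8
∇²ψ = -8
At (-3, -3, 3): -8.

-8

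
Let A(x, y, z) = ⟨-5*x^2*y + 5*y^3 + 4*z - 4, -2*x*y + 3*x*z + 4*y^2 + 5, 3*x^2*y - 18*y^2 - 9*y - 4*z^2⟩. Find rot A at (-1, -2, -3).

(69, -8, -60)

(∇×A)₁ = ∂A₃/∂y − ∂A₂/∂z = 3*x^2 - 3*x - 36*y - 9
(∇×A)₂ = ∂A₁/∂z − ∂A₃/∂x = -6*x*y + 4
(∇×A)₃ = ∂A₂/∂x − ∂A₁/∂y = 5*x^2 - 15*y^2 - 2*y + 3*z
∇×A = (3*x^2 - 3*x - 36*y - 9, -6*x*y + 4, 5*x^2 - 15*y^2 - 2*y + 3*z)
At (-1, -2, -3): (69, -8, -60).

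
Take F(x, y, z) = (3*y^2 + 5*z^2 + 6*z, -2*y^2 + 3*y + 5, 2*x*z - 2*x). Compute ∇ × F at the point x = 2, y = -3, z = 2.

(0, 24, 18)

(∇×F)₁ = ∂F₃/∂y − ∂F₂/∂z = 0
(∇×F)₂ = ∂F₁/∂z − ∂F₃/∂x = 8*z + 8
(∇×F)₃ = ∂F₂/∂x − ∂F₁/∂y = -6*y
∇×F = (0, 8*z + 8, -6*y)
At (2, -3, 2): (0, 24, 18).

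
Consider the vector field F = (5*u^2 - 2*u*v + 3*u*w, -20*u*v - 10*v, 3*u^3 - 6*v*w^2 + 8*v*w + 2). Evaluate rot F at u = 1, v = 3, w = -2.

(∇×F)₁ = ∂F₃/∂v − ∂F₂/∂w = -6*w^2 + 8*w
(∇×F)₂ = ∂F₁/∂w − ∂F₃/∂u = -9*u^2 + 3*u
(∇×F)₃ = ∂F₂/∂u − ∂F₁/∂v = 2*u - 20*v
∇×F = (-6*w^2 + 8*w, -9*u^2 + 3*u, 2*u - 20*v)
At (1, 3, -2): (-40, -6, -58).

(-40, -6, -58)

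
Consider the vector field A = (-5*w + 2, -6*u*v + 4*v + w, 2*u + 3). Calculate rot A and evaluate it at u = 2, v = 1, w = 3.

(∇×A)₁ = ∂A₃/∂v − ∂A₂/∂w = -1
(∇×A)₂ = ∂A₁/∂w − ∂A₃/∂u = -7
(∇×A)₃ = ∂A₂/∂u − ∂A₁/∂v = -6*v
∇×A = (-1, -7, -6*v)
At (2, 1, 3): (-1, -7, -6).

(-1, -7, -6)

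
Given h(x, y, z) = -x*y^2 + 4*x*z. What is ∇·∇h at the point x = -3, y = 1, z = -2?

6

∂²h/∂x² = 0
∂²h/∂y² = -2*x
∂²h/∂z² = 0
∇²h = -2*x
At (-3, 1, -2): 6.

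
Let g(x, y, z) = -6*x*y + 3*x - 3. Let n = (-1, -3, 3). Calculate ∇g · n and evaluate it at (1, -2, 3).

3

∂g/∂x = -6*y + 3
∂g/∂y = -6*x
∂g/∂z = 0
∇g at (1, -2, 3) = (15, -6, 0)
∇g · n = (15)(-1) + (-6)(-3) + (0)(3) = 3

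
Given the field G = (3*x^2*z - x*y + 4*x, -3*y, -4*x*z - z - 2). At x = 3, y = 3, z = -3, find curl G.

(0, 15, 3)

(∇×G)₁ = ∂G₃/∂y − ∂G₂/∂z = 0
(∇×G)₂ = ∂G₁/∂z − ∂G₃/∂x = 3*x^2 + 4*z
(∇×G)₃ = ∂G₂/∂x − ∂G₁/∂y = x
∇×G = (0, 3*x^2 + 4*z, x)
At (3, 3, -3): (0, 15, 3).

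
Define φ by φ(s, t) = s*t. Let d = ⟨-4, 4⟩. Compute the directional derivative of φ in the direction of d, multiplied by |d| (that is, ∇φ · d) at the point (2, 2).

0

∂φ/∂s = t
∂φ/∂t = s
∇φ at (2, 2) = (2, 2)
∇φ · d = (2)(-4) + (2)(4) = 0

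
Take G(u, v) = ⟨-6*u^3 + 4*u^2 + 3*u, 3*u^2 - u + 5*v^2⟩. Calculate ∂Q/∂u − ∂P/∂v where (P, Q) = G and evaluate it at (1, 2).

∂G₂/∂u = 6*u - 1
∂G₁/∂v = 0
Scalar curl = 6*u - 1
At (1, 2): 5.

5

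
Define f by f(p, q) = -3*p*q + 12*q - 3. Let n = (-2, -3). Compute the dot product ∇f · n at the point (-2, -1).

∂f/∂p = -3*q
∂f/∂q = -3*p + 12
∇f at (-2, -1) = (3, 18)
∇f · n = (3)(-2) + (18)(-3) = -60

-60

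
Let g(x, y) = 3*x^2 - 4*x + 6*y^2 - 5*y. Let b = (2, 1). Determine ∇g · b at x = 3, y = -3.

∂g/∂x = 6*x - 4
∂g/∂y = 12*y - 5
∇g at (3, -3) = (14, -41)
∇g · b = (14)(2) + (-41)(1) = -13

-13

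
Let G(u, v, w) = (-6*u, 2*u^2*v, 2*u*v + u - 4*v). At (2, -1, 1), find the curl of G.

(∇×G)₁ = ∂G₃/∂v − ∂G₂/∂w = 2*u - 4
(∇×G)₂ = ∂G₁/∂w − ∂G₃/∂u = -2*v - 1
(∇×G)₃ = ∂G₂/∂u − ∂G₁/∂v = 4*u*v
∇×G = (2*u - 4, -2*v - 1, 4*u*v)
At (2, -1, 1): (0, 1, -8).

(0, 1, -8)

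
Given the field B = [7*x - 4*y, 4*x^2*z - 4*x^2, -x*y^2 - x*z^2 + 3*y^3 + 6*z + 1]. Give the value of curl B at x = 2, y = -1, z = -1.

(∇×B)₁ = ∂B₃/∂y − ∂B₂/∂z = -4*x^2 - 2*x*y + 9*y^2
(∇×B)₂ = ∂B₁/∂z − ∂B₃/∂x = y^2 + z^2
(∇×B)₃ = ∂B₂/∂x − ∂B₁/∂y = 8*x*z - 8*x + 4
∇×B = (-4*x^2 - 2*x*y + 9*y^2, y^2 + z^2, 8*x*z - 8*x + 4)
At (2, -1, -1): (-3, 2, -28).

(-3, 2, -28)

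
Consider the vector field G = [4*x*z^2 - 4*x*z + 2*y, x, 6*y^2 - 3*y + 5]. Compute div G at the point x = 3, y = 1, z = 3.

∂G₁/∂x = 4*z^2 - 4*z
∂G₂/∂y = 0
∂G₃/∂z = 0
∇·G = 4*z^2 - 4*z
At (3, 1, 3): 24.

24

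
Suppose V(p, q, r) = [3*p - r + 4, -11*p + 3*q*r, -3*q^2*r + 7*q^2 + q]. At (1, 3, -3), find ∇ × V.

(∇×V)₁ = ∂V₃/∂q − ∂V₂/∂r = -6*q*r + 11*q + 1
(∇×V)₂ = ∂V₁/∂r − ∂V₃/∂p = -1
(∇×V)₃ = ∂V₂/∂p − ∂V₁/∂q = -11
∇×V = (-6*q*r + 11*q + 1, -1, -11)
At (1, 3, -3): (88, -1, -11).

(88, -1, -11)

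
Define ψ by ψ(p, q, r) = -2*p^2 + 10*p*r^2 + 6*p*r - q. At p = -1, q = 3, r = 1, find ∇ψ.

(20, -1, -26)

∂ψ/∂p = -4*p + 10*r^2 + 6*r
∂ψ/∂q = -1
∂ψ/∂r = 20*p*r + 6*p
∇ψ = (-4*p + 10*r^2 + 6*r, -1, 20*p*r + 6*p)
At (-1, 3, 1): (20, -1, -26).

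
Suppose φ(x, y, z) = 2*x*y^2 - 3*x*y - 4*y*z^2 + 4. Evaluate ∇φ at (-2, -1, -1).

∂φ/∂x = 2*y^2 - 3*y
∂φ/∂y = 4*x*y - 3*x - 4*z^2
∂φ/∂z = -8*y*z
∇φ = (2*y^2 - 3*y, 4*x*y - 3*x - 4*z^2, -8*y*z)
At (-2, -1, -1): (5, 10, -8).

(5, 10, -8)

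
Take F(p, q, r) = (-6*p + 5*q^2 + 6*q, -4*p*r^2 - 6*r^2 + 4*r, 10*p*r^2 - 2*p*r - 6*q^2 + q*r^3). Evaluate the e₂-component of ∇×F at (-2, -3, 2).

(∇×F)_2 = ∂F₁/∂r − ∂F₃/∂p
= 0 − (10*r^2 - 2*r)
= -10*r^2 + 2*r
At (-2, -3, 2): -36.

-36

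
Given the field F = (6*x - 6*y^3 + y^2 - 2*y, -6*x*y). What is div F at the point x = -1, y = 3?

12

∂F₁/∂x = 6
∂F₂/∂y = -6*x
∇·F = -6*x + 6
At (-1, 3): 12.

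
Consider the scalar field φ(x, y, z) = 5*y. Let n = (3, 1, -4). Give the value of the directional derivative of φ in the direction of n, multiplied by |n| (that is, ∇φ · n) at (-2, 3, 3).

∂φ/∂x = 0
∂φ/∂y = 5
∂φ/∂z = 0
∇φ at (-2, 3, 3) = (0, 5, 0)
∇φ · n = (0)(3) + (5)(1) + (0)(-4) = 5

5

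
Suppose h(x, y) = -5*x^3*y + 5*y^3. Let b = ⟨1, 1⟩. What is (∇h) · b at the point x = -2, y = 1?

-5

∂h/∂x = -15*x^2*y
∂h/∂y = -5*x^3 + 15*y^2
∇h at (-2, 1) = (-60, 55)
∇h · b = (-60)(1) + (55)(1) = -5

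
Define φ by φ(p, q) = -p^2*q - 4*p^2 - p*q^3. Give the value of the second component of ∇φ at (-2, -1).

2

(∇φ)_2 = ∂φ/∂q = -p^2 - 3*p*q^2
At (-2, -1): 2.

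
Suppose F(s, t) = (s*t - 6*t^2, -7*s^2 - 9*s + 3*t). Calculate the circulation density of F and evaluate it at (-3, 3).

72

∂F₂/∂s = -14*s - 9
∂F₁/∂t = s - 12*t
Scalar curl = -15*s + 12*t - 9
At (-3, 3): 72.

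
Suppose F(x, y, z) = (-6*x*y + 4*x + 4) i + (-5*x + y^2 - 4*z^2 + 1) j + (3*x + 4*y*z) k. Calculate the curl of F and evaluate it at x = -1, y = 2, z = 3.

(∇×F)₁ = ∂F₃/∂y − ∂F₂/∂z = 12*z
(∇×F)₂ = ∂F₁/∂z − ∂F₃/∂x = -3
(∇×F)₃ = ∂F₂/∂x − ∂F₁/∂y = 6*x - 5
∇×F = (12*z, -3, 6*x - 5)
At (-1, 2, 3): (36, -3, -11).

(36, -3, -11)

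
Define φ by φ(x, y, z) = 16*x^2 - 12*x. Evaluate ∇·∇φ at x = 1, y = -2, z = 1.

∂²φ/∂x² = 32
∂²φ/∂y² = 0
∂²φ/∂z² = 0
∇²φ = 32
At (1, -2, 1): 32.

32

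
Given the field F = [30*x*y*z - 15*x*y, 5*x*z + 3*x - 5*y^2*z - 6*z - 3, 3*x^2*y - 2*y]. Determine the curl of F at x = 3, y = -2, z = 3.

(∇×F)₁ = ∂F₃/∂y − ∂F₂/∂z = 3*x^2 - 5*x + 5*y^2 + 4
(∇×F)₂ = ∂F₁/∂z − ∂F₃/∂x = 24*x*y
(∇×F)₃ = ∂F₂/∂x − ∂F₁/∂y = -30*x*z + 15*x + 5*z + 3
∇×F = (3*x^2 - 5*x + 5*y^2 + 4, 24*x*y, -30*x*z + 15*x + 5*z + 3)
At (3, -2, 3): (36, -144, -207).

(36, -144, -207)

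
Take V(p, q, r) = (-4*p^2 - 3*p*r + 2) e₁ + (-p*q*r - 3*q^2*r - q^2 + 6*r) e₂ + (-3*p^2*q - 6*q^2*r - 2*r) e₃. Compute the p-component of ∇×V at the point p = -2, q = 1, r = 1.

-29

(∇×V)_1 = ∂V₃/∂q − ∂V₂/∂r
= -3*p^2 - 12*q*r − (-p*q - 3*q^2 + 6)
= -3*p^2 + p*q + 3*q^2 - 12*q*r - 6
At (-2, 1, 1): -29.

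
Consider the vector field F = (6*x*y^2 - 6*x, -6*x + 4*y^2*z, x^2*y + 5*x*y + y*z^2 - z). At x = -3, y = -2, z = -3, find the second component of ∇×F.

(∇×F)_2 = ∂F₁/∂z − ∂F₃/∂x
= 0 − (2*x*y + 5*y)
= -2*x*y - 5*y
At (-3, -2, -3): -2.

-2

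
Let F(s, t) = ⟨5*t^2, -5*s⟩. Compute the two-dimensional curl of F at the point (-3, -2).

∂F₂/∂s = -5
∂F₁/∂t = 10*t
Scalar curl = -10*t - 5
At (-3, -2): 15.

15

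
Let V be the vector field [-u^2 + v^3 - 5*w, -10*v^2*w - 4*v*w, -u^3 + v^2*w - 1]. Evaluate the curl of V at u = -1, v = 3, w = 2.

(∇×V)₁ = ∂V₃/∂v − ∂V₂/∂w = 10*v^2 + 2*v*w + 4*v
(∇×V)₂ = ∂V₁/∂w − ∂V₃/∂u = 3*u^2 - 5
(∇×V)₃ = ∂V₂/∂u − ∂V₁/∂v = -3*v^2
∇×V = (10*v^2 + 2*v*w + 4*v, 3*u^2 - 5, -3*v^2)
At (-1, 3, 2): (114, -2, -27).

(114, -2, -27)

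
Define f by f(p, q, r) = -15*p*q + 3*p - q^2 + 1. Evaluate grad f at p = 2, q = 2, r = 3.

(-27, -34, 0)

∂f/∂p = -15*q + 3
∂f/∂q = -15*p - 2*q
∂f/∂r = 0
∇f = (-15*q + 3, -15*p - 2*q, 0)
At (2, 2, 3): (-27, -34, 0).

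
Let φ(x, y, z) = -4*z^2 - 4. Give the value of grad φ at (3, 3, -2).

(0, 0, 16)

∂φ/∂x = 0
∂φ/∂y = 0
∂φ/∂z = -8*z
∇φ = (0, 0, -8*z)
At (3, 3, -2): (0, 0, 16).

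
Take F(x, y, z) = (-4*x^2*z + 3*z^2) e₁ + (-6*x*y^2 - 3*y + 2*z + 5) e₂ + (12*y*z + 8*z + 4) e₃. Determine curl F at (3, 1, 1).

(∇×F)₁ = ∂F₃/∂y − ∂F₂/∂z = 12*z - 2
(∇×F)₂ = ∂F₁/∂z − ∂F₃/∂x = -4*x^2 + 6*z
(∇×F)₃ = ∂F₂/∂x − ∂F₁/∂y = -6*y^2
∇×F = (12*z - 2, -4*x^2 + 6*z, -6*y^2)
At (3, 1, 1): (10, -30, -6).

(10, -30, -6)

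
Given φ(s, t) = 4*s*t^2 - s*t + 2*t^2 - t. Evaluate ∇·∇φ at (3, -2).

∂²φ/∂s² = 0
∂²φ/∂t² = 4*(2*s + 1)
∇²φ = 8*s + 4
At (3, -2): 28.

28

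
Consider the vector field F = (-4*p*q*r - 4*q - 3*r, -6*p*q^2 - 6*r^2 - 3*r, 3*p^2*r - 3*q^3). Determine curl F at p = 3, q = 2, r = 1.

(-21, -45, -8)

(∇×F)₁ = ∂F₃/∂q − ∂F₂/∂r = -9*q^2 + 12*r + 3
(∇×F)₂ = ∂F₁/∂r − ∂F₃/∂p = -4*p*q - 6*p*r - 3
(∇×F)₃ = ∂F₂/∂p − ∂F₁/∂q = 4*p*r - 6*q^2 + 4
∇×F = (-9*q^2 + 12*r + 3, -4*p*q - 6*p*r - 3, 4*p*r - 6*q^2 + 4)
At (3, 2, 1): (-21, -45, -8).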